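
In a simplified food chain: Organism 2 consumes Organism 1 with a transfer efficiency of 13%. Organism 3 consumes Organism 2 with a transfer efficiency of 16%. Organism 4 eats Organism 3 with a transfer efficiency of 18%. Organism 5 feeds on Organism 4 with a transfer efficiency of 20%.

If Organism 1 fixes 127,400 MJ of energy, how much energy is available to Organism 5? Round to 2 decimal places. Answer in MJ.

95.40 MJ

Organism 2: 127400 × 0.13 = 16562 MJ
Organism 3: 16562 × 0.16 = 2649.92 MJ
Organism 4: 2649.92 × 0.18 = 476.9856 MJ
Organism 5: 476.9856 × 0.2 = 95.39712 MJ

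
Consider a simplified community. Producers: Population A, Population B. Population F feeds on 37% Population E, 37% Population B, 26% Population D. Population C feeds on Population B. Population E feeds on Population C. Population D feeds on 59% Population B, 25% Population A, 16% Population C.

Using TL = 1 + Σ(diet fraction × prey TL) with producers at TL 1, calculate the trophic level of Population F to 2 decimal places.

3.04

Population C: 1 + 1 = 2
Population D: 1 + (0.59×1 + 0.25×1 + 0.16×2) = 2.16
Population E: 1 + 2 = 3
Population F: 1 + (0.37×3 + 0.37×1 + 0.26×2.16) = 3.0416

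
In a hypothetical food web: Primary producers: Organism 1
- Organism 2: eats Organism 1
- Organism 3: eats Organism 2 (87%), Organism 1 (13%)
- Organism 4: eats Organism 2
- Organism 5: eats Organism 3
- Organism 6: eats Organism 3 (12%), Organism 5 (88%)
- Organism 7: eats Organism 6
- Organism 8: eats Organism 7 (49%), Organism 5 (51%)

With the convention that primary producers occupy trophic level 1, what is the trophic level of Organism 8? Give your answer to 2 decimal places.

Organism 2: 1 + 1 = 2
Organism 3: 1 + (0.87×2 + 0.13×1) = 2.87
Organism 4: 1 + 2 = 3
Organism 5: 1 + 2.87 = 3.87
Organism 6: 1 + (0.12×2.87 + 0.88×3.87) = 4.75
Organism 7: 1 + 4.75 = 5.75
Organism 8: 1 + (0.49×5.75 + 0.51×3.87) = 5.7912

5.79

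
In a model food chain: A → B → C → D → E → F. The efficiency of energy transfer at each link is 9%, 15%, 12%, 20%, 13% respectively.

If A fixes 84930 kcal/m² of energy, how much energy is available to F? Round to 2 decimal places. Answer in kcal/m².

B: 84930 × 0.09 = 7643.7 kcal/m²
C: 7643.7 × 0.15 = 1146.555 kcal/m²
D: 1146.555 × 0.12 = 137.5866 kcal/m²
E: 137.5866 × 0.2 = 27.51732 kcal/m²
F: 27.51732 × 0.13 = 3.5772516 kcal/m²

3.58 kcal/m²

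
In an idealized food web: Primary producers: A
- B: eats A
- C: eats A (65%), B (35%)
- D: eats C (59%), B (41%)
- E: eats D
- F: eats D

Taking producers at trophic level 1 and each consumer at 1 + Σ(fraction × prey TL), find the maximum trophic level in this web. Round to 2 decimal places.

B: 1 + 1 = 2
C: 1 + (0.65×1 + 0.35×2) = 2.35
D: 1 + (0.59×2.35 + 0.41×2) = 3.2065
E: 1 + 3.2065 = 4.2065
F: 1 + 3.2065 = 4.2065

4.21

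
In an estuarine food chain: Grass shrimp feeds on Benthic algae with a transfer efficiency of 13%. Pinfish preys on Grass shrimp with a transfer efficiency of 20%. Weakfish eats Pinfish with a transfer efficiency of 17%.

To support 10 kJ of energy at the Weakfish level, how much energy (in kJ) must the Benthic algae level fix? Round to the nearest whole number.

Cumulative transfer efficiency: 0.13 × 0.2 × 0.17 = 0.00442
Benthic algae energy = 10 / 0.00442 = 2262 kJ

2262 kJ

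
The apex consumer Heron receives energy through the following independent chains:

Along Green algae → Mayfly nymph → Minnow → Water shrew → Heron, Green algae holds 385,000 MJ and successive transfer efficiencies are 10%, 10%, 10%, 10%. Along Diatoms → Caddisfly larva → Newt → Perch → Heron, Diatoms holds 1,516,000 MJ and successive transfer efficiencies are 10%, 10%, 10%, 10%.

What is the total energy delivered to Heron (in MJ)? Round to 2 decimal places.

190.10 MJ

Via Green algae: 385000 × 0.1 × 0.1 × 0.1 × 0.1 = 38.5 MJ
Via Diatoms: 1516000 × 0.1 × 0.1 × 0.1 × 0.1 = 151.6 MJ
Total at Heron: 38.5 + 151.6 = 190.1 MJ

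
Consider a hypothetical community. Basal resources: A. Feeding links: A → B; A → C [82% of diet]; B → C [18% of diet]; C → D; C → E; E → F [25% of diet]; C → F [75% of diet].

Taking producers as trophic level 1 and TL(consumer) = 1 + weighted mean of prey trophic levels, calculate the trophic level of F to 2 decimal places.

B: 1 + 1 = 2
C: 1 + (0.82×1 + 0.18×2) = 2.18
D: 1 + 2.18 = 3.18
E: 1 + 2.18 = 3.18
F: 1 + (0.25×3.18 + 0.75×2.18) = 3.43

3.43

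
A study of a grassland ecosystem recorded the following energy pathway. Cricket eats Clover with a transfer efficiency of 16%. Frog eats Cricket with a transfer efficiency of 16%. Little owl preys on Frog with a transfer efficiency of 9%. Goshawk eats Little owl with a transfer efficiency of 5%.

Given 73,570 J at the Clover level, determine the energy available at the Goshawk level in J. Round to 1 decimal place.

Cricket: 73570 × 0.16 = 11771.2 J
Frog: 11771.2 × 0.16 = 1883.392 J
Little owl: 1883.392 × 0.09 = 169.50528 J
Goshawk: 169.50528 × 0.05 = 8.475264 J

8.5 J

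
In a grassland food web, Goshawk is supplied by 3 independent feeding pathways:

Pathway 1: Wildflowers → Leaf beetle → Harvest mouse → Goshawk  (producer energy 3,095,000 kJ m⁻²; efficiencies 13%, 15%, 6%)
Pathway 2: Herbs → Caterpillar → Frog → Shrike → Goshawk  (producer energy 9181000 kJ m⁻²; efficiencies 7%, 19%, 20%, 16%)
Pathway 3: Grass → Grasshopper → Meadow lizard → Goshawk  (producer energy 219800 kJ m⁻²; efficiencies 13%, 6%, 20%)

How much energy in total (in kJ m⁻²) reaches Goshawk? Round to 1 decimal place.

Pathway 1: 3095000 × 0.13 × 0.15 × 0.06 = 3621.15 kJ m⁻²
Pathway 2: 9181000 × 0.07 × 0.19 × 0.2 × 0.16 = 3907.4336 kJ m⁻²
Pathway 3: 219800 × 0.13 × 0.06 × 0.2 = 342.888 kJ m⁻²
Total at Goshawk: 3621.15 + 3907.4336 + 342.888 = 7871.4716 kJ m⁻²

7871.5 kJ m⁻²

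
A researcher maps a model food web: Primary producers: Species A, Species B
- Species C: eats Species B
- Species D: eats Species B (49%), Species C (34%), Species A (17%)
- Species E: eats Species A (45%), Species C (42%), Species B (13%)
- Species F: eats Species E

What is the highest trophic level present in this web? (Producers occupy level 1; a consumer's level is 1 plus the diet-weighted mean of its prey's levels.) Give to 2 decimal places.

3.42

Species C: 1 + 1 = 2
Species D: 1 + (0.49×1 + 0.34×2 + 0.17×1) = 2.34
Species E: 1 + (0.45×1 + 0.42×2 + 0.13×1) = 2.42
Species F: 1 + 2.42 = 3.42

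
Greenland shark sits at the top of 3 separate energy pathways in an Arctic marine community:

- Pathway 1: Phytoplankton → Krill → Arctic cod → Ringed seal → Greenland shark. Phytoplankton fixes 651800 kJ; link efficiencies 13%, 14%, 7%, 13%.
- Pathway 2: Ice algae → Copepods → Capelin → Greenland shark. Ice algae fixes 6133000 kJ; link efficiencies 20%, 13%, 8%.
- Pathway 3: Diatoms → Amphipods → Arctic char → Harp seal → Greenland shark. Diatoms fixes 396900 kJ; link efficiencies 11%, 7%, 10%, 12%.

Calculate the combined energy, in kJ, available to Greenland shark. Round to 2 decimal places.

Pathway 1: 651800 × 0.13 × 0.14 × 0.07 × 0.13 = 107.951116 kJ
Pathway 2: 6133000 × 0.2 × 0.13 × 0.08 = 12756.64 kJ
Pathway 3: 396900 × 0.11 × 0.07 × 0.1 × 0.12 = 36.67356 kJ
Total at Greenland shark: 107.951116 + 12756.64 + 36.67356 = 12901.264676 kJ

12901.26 kJ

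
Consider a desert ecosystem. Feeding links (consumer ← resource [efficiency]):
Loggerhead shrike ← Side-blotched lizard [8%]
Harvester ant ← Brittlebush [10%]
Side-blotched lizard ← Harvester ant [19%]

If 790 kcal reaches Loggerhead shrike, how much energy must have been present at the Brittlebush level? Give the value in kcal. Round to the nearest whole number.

Cumulative transfer efficiency: 0.1 × 0.19 × 0.08 = 0.00152
Brittlebush energy = 790 / 0.00152 = 519737 kcal

519737 kcal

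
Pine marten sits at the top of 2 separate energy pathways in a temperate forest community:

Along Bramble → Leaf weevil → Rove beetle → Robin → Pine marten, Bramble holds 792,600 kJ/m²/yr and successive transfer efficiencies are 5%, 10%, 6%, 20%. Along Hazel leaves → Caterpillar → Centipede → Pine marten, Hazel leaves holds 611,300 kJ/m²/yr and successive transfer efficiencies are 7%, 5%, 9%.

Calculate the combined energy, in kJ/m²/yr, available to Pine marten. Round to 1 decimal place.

240.1 kJ/m²/yr

Via Bramble: 792600 × 0.05 × 0.1 × 0.06 × 0.2 = 47.556 kJ/m²/yr
Via Hazel leaves: 611300 × 0.07 × 0.05 × 0.09 = 192.5595 kJ/m²/yr
Total at Pine marten: 47.556 + 192.5595 = 240.1155 kJ/m²/yr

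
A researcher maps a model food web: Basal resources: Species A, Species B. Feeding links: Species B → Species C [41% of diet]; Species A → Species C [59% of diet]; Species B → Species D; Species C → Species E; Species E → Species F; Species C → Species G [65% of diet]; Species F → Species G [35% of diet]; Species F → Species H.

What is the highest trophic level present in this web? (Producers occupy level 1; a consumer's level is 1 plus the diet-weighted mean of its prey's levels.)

5

Species C: 1 + (0.41×1 + 0.59×1) = 2
Species D: 1 + 1 = 2
Species E: 1 + 2 = 3
Species F: 1 + 3 = 4
Species G: 1 + (0.65×2 + 0.35×4) = 3.7
Species H: 1 + 4 = 5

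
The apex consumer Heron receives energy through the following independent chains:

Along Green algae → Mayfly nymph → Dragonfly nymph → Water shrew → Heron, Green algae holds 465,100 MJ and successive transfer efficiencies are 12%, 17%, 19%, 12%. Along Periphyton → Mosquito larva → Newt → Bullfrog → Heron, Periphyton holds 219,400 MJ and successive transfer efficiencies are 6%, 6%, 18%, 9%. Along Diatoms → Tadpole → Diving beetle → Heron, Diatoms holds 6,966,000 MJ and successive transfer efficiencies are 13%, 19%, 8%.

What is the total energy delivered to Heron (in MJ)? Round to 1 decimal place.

Via Green algae: 465100 × 0.12 × 0.17 × 0.19 × 0.12 = 216.327312 MJ
Via Periphyton: 219400 × 0.06 × 0.06 × 0.18 × 0.09 = 12.795408 MJ
Via Diatoms: 6966000 × 0.13 × 0.19 × 0.08 = 13764.816 MJ
Total at Heron: 216.327312 + 12.795408 + 13764.816 = 13993.93872 MJ

13993.9 MJ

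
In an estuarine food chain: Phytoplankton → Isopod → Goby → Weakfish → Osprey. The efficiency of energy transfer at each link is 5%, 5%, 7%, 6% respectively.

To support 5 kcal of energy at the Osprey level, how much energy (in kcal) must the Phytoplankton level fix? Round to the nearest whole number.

Cumulative transfer efficiency: 0.05 × 0.05 × 0.07 × 0.06 = 0.0000105
Phytoplankton energy = 5 / 0.0000105 = 476190 kcal

476190 kcal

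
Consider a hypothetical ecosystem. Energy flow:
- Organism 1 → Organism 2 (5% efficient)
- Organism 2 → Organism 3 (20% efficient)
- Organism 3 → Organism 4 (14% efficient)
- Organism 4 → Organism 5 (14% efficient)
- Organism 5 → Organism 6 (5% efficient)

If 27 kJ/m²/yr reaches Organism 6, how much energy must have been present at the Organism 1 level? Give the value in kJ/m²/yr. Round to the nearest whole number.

2755102 kJ/m²/yr

Cumulative transfer efficiency: 0.05 × 0.2 × 0.14 × 0.14 × 0.05 = 0.0000098
Organism 1 energy = 27 / 0.0000098 = 2755102 kJ/m²/yr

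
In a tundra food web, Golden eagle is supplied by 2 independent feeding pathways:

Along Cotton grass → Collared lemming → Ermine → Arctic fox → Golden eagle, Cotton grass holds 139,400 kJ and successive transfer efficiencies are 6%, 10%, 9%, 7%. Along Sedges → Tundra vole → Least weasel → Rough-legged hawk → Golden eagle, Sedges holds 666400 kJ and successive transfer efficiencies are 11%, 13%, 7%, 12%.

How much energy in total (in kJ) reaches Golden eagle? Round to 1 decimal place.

85.3 kJ

Via Cotton grass: 139400 × 0.06 × 0.1 × 0.09 × 0.07 = 5.26932 kJ
Via Sedges: 666400 × 0.11 × 0.13 × 0.07 × 0.12 = 80.047968 kJ
Total at Golden eagle: 5.26932 + 80.047968 = 85.317288 kJ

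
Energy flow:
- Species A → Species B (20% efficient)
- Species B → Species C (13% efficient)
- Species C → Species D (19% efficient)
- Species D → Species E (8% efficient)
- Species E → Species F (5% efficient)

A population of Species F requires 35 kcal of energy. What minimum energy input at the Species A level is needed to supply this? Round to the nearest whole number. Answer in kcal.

1771255 kcal

Cumulative transfer efficiency: 0.2 × 0.13 × 0.19 × 0.08 × 0.05 = 0.00001976
Species A energy = 35 / 0.00001976 = 1771255 kcal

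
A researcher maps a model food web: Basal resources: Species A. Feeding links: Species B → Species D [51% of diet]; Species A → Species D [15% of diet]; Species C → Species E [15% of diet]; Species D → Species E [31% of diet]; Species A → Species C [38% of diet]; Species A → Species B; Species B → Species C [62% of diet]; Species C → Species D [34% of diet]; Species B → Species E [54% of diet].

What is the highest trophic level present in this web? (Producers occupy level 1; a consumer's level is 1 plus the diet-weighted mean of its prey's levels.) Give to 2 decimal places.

3.42

Species B: 1 + 1 = 2
Species C: 1 + (0.62×2 + 0.38×1) = 2.62
Species D: 1 + (0.15×1 + 0.51×2 + 0.34×2.62) = 3.0608
Species E: 1 + (0.54×2 + 0.15×2.62 + 0.31×3.0608) = 3.421848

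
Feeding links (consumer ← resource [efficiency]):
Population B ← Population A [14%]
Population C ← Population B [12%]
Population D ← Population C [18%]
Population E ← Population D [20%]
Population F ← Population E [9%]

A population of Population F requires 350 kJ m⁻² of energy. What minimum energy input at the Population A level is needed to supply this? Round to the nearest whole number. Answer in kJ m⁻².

Cumulative transfer efficiency: 0.14 × 0.12 × 0.18 × 0.2 × 0.09 = 0.000054432
Population A energy = 350 / 0.000054432 = 6430041 kJ m⁻²

6430041 kJ m⁻²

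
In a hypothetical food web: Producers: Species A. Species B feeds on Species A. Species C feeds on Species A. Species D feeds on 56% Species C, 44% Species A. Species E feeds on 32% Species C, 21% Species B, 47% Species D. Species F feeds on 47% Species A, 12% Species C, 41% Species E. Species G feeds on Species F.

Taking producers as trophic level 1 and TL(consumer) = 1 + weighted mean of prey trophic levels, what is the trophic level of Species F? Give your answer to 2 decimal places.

3.05

Species B: 1 + 1 = 2
Species C: 1 + 1 = 2
Species D: 1 + (0.56×2 + 0.44×1) = 2.56
Species E: 1 + (0.32×2 + 0.21×2 + 0.47×2.56) = 3.2632
Species F: 1 + (0.47×1 + 0.12×2 + 0.41×3.2632) = 3.047912
Species G: 1 + 3.047912 = 4.047912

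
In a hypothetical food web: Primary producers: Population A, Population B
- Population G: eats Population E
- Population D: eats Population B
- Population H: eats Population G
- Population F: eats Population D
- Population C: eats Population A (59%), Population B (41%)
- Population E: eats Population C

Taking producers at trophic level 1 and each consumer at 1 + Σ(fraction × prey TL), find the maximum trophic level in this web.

Population C: 1 + (0.59×1 + 0.41×1) = 2
Population D: 1 + 1 = 2
Population E: 1 + 2 = 3
Population F: 1 + 2 = 3
Population G: 1 + 3 = 4
Population H: 1 + 4 = 5

5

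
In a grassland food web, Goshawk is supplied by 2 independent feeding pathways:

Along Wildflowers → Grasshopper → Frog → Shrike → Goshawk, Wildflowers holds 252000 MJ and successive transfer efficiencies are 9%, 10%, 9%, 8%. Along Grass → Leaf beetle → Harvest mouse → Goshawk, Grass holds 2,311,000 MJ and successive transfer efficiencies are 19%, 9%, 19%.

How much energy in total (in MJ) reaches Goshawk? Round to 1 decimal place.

7524.8 MJ

Via Wildflowers: 252000 × 0.09 × 0.1 × 0.09 × 0.08 = 16.3296 MJ
Via Grass: 2311000 × 0.19 × 0.09 × 0.19 = 7508.439 MJ
Total at Goshawk: 16.3296 + 7508.439 = 7524.7686 MJ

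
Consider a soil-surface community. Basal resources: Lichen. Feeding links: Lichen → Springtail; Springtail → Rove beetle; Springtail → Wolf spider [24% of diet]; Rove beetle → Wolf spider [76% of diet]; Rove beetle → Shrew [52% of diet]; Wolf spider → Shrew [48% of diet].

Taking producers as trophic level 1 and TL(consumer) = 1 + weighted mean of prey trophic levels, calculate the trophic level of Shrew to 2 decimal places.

4.36

Springtail: 1 + 1 = 2
Rove beetle: 1 + 2 = 3
Wolf spider: 1 + (0.24×2 + 0.76×3) = 3.76
Shrew: 1 + (0.52×3 + 0.48×3.76) = 4.3648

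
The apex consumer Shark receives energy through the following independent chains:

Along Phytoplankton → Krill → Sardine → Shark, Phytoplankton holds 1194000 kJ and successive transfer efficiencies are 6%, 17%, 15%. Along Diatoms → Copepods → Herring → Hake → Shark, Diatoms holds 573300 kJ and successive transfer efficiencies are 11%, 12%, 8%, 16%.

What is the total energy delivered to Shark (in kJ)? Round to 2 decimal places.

1923.68 kJ

Via Phytoplankton: 1194000 × 0.06 × 0.17 × 0.15 = 1826.82 kJ
Via Diatoms: 573300 × 0.11 × 0.12 × 0.08 × 0.16 = 96.864768 kJ
Total at Shark: 1826.82 + 96.864768 = 1923.684768 kJ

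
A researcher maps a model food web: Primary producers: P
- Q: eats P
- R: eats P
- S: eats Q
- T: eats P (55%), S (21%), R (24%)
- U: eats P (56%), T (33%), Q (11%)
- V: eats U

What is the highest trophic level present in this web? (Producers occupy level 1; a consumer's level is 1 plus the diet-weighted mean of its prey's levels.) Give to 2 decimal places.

Q: 1 + 1 = 2
R: 1 + 1 = 2
S: 1 + 2 = 3
T: 1 + (0.55×1 + 0.21×3 + 0.24×2) = 2.66
U: 1 + (0.56×1 + 0.33×2.66 + 0.11×2) = 2.6578
V: 1 + 2.6578 = 3.6578

3.66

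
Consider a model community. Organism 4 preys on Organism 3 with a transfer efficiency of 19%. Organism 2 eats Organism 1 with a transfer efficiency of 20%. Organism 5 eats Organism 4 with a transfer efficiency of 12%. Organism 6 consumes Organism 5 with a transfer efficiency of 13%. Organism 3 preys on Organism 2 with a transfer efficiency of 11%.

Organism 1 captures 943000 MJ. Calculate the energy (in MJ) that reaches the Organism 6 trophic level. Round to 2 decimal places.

61.49 MJ

Organism 2: 943000 × 0.2 = 188600 MJ
Organism 3: 188600 × 0.11 = 20746 MJ
Organism 4: 20746 × 0.19 = 3941.74 MJ
Organism 5: 3941.74 × 0.12 = 473.0088 MJ
Organism 6: 473.0088 × 0.13 = 61.491144 MJ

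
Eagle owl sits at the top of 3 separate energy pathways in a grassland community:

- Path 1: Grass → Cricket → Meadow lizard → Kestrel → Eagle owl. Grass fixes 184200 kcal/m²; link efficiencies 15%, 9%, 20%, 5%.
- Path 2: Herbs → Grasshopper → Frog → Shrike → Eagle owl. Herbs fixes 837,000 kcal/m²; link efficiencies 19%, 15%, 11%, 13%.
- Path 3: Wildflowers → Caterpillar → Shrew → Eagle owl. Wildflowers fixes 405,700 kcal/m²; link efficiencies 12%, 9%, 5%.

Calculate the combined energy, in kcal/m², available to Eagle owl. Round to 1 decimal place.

Path 1: 184200 × 0.15 × 0.09 × 0.2 × 0.05 = 24.867 kcal/m²
Path 2: 837000 × 0.19 × 0.15 × 0.11 × 0.13 = 341.11935 kcal/m²
Path 3: 405700 × 0.12 × 0.09 × 0.05 = 219.078 kcal/m²
Total at Eagle owl: 24.867 + 341.11935 + 219.078 = 585.06435 kcal/m²

585.1 kcal/m²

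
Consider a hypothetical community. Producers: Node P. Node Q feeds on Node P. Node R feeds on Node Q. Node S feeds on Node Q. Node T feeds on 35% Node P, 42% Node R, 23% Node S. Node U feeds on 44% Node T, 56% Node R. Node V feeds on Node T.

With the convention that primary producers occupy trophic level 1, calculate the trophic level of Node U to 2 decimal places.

4.13

Node Q: 1 + 1 = 2
Node R: 1 + 2 = 3
Node S: 1 + 2 = 3
Node T: 1 + (0.35×1 + 0.42×3 + 0.23×3) = 3.3
Node U: 1 + (0.44×3.3 + 0.56×3) = 4.132
Node V: 1 + 3.3 = 4.3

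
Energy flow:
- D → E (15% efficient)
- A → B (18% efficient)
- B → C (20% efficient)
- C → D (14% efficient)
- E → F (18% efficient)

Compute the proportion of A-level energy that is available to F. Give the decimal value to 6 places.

0.000136

Product of link efficiencies: 0.18 × 0.2 × 0.14 × 0.15 × 0.18 = 0.00013608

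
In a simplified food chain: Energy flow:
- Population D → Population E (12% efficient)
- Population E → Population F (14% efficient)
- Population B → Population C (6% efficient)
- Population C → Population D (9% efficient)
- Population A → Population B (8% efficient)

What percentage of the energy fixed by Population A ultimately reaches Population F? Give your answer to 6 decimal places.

Product of link efficiencies: 0.08 × 0.06 × 0.09 × 0.12 × 0.14 = 0.0000072576
As a percentage: 0.0000072576 × 100 = 0.000726%

0.000726%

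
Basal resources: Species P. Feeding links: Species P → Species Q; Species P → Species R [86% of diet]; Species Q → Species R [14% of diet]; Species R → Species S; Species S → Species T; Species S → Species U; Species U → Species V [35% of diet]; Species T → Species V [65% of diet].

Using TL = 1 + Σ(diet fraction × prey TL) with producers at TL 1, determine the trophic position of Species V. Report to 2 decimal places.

Species Q: 1 + 1 = 2
Species R: 1 + (0.86×1 + 0.14×2) = 2.14
Species S: 1 + 2.14 = 3.14
Species T: 1 + 3.14 = 4.14
Species U: 1 + 3.14 = 4.14
Species V: 1 + (0.35×4.14 + 0.65×4.14) = 5.14

5.14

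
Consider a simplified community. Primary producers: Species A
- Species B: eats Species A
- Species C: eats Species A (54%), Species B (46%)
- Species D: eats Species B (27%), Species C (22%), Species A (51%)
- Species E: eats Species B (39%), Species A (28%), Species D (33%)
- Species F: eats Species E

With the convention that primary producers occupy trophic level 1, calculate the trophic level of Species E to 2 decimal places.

2.92

Species B: 1 + 1 = 2
Species C: 1 + (0.54×1 + 0.46×2) = 2.46
Species D: 1 + (0.27×2 + 0.22×2.46 + 0.51×1) = 2.5912
Species E: 1 + (0.39×2 + 0.28×1 + 0.33×2.5912) = 2.915096
Species F: 1 + 2.915096 = 3.915096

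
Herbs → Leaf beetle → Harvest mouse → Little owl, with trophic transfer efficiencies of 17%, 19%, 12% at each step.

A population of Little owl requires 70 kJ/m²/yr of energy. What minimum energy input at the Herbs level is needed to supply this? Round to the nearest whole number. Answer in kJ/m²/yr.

Cumulative transfer efficiency: 0.17 × 0.19 × 0.12 = 0.003876
Herbs energy = 70 / 0.003876 = 18060 kJ/m²/yr

18060 kJ/m²/yr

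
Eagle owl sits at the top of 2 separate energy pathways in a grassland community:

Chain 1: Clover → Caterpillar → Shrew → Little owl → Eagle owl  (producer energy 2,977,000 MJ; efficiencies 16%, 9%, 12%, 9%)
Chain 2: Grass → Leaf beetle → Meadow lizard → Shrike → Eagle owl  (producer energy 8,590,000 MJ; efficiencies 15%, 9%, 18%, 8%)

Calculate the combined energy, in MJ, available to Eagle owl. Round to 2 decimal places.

Chain 1: 2977000 × 0.16 × 0.09 × 0.12 × 0.09 = 462.98304 MJ
Chain 2: 8590000 × 0.15 × 0.09 × 0.18 × 0.08 = 1669.896 MJ
Total at Eagle owl: 462.98304 + 1669.896 = 2132.87904 MJ

2132.88 MJ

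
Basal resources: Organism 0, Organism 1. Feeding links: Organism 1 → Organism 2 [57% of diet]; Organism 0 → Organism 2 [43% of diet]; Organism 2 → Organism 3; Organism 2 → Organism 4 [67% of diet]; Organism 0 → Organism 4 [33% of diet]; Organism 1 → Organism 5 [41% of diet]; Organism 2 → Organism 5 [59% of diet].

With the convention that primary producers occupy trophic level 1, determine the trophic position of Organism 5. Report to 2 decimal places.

Organism 2: 1 + (0.57×1 + 0.43×1) = 2
Organism 3: 1 + 2 = 3
Organism 4: 1 + (0.67×2 + 0.33×1) = 2.67
Organism 5: 1 + (0.41×1 + 0.59×2) = 2.59

2.59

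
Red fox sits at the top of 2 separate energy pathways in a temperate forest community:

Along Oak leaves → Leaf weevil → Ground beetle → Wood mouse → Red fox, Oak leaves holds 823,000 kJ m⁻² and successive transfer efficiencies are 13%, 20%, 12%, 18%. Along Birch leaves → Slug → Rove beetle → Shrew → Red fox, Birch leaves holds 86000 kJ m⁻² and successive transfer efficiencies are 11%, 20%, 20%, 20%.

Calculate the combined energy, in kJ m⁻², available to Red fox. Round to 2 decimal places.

Via Oak leaves: 823000 × 0.13 × 0.2 × 0.12 × 0.18 = 462.1968 kJ m⁻²
Via Birch leaves: 86000 × 0.11 × 0.2 × 0.2 × 0.2 = 75.68 kJ m⁻²
Total at Red fox: 462.1968 + 75.68 = 537.8768 kJ m⁻²

537.88 kJ m⁻²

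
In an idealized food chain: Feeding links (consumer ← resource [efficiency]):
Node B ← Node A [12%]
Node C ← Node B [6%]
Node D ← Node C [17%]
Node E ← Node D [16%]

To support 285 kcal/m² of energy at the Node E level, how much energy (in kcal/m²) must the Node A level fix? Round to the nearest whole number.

1455270 kcal/m²

Cumulative transfer efficiency: 0.12 × 0.06 × 0.17 × 0.16 = 0.00019584
Node A energy = 285 / 0.00019584 = 1455270 kcal/m²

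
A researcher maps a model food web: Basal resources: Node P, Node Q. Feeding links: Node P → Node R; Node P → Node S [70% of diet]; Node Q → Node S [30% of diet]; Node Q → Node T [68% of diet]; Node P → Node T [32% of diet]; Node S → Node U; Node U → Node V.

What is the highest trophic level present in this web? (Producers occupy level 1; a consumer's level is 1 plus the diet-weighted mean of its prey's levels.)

Node R: 1 + 1 = 2
Node S: 1 + (0.7×1 + 0.3×1) = 2
Node T: 1 + (0.68×1 + 0.32×1) = 2
Node U: 1 + 2 = 3
Node V: 1 + 3 = 4

4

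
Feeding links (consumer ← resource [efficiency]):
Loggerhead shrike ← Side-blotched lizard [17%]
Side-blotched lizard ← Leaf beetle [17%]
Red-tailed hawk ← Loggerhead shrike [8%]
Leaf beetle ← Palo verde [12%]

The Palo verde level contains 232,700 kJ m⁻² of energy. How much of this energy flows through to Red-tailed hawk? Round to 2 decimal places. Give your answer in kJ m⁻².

Leaf beetle: 232700 × 0.12 = 27924 kJ m⁻²
Side-blotched lizard: 27924 × 0.17 = 4747.08 kJ m⁻²
Loggerhead shrike: 4747.08 × 0.17 = 807.0036 kJ m⁻²
Red-tailed hawk: 807.0036 × 0.08 = 64.560288 kJ m⁻²

64.56 kJ m⁻²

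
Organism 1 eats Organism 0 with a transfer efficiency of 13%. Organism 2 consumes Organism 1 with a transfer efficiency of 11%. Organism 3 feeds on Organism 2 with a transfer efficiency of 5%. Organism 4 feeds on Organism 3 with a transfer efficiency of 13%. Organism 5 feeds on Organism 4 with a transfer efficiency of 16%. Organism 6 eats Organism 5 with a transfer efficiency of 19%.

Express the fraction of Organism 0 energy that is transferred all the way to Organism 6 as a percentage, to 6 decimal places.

0.000283%

Product of link efficiencies: 0.13 × 0.11 × 0.05 × 0.13 × 0.16 × 0.19 = 0.00000282568
As a percentage: 0.00000282568 × 100 = 0.000283%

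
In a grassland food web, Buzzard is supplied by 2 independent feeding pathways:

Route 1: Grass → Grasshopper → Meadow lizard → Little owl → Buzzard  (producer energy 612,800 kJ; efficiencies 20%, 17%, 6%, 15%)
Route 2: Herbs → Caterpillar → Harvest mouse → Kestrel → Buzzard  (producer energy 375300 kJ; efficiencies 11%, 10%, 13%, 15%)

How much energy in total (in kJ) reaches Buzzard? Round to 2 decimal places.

268.02 kJ

Route 1: 612800 × 0.2 × 0.17 × 0.06 × 0.15 = 187.5168 kJ
Route 2: 375300 × 0.11 × 0.1 × 0.13 × 0.15 = 80.50185 kJ
Total at Buzzard: 187.5168 + 80.50185 = 268.01865 kJ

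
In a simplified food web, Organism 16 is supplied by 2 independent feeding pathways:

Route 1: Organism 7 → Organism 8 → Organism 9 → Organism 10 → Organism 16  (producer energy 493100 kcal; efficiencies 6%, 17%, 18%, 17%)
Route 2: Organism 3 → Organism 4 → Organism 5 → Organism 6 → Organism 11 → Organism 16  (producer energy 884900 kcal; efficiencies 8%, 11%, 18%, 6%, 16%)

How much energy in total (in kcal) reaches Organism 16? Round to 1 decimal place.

167.4 kcal

Route 1: 493100 × 0.06 × 0.17 × 0.18 × 0.17 = 153.906372 kcal
Route 2: 884900 × 0.08 × 0.11 × 0.18 × 0.06 × 0.16 = 13.45614336 kcal
Total at Organism 16: 153.906372 + 13.45614336 = 167.36251536 kcal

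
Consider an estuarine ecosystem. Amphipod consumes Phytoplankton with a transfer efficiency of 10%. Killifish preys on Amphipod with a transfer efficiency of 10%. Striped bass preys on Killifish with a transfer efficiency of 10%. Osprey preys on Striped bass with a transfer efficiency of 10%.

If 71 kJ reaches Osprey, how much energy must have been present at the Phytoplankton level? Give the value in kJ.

Cumulative transfer efficiency: 0.1 × 0.1 × 0.1 × 0.1 = 0.0001
Phytoplankton energy = 71 / 0.0001 = 710000 kJ

710000 kJ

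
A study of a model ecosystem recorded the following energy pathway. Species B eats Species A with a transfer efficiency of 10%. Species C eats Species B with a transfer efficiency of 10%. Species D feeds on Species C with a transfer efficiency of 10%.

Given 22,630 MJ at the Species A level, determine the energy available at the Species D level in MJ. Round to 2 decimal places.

Species B: 22630 × 0.1 = 2263 MJ
Species C: 2263 × 0.1 = 226.3 MJ
Species D: 226.3 × 0.1 = 22.63 MJ

22.63 MJ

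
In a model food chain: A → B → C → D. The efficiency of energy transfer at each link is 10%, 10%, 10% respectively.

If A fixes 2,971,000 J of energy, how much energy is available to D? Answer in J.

2971 J

B: 2971000 × 0.1 = 297100 J
C: 297100 × 0.1 = 29710 J
D: 29710 × 0.1 = 2971 J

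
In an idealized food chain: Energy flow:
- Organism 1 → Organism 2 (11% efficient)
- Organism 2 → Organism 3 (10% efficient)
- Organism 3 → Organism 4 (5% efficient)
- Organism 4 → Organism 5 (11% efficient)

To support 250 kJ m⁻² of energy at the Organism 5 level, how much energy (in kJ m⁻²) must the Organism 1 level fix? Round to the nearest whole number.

4132231 kJ m⁻²

Cumulative transfer efficiency: 0.11 × 0.1 × 0.05 × 0.11 = 0.0000605
Organism 1 energy = 250 / 0.0000605 = 4132231 kJ m⁻²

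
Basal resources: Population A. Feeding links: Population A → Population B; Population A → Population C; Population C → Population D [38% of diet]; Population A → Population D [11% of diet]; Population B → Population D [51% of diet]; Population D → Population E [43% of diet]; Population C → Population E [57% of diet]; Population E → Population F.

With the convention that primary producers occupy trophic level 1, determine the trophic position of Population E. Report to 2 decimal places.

Population B: 1 + 1 = 2
Population C: 1 + 1 = 2
Population D: 1 + (0.38×2 + 0.11×1 + 0.51×2) = 2.89
Population E: 1 + (0.43×2.89 + 0.57×2) = 3.3827
Population F: 1 + 3.3827 = 4.3827

3.38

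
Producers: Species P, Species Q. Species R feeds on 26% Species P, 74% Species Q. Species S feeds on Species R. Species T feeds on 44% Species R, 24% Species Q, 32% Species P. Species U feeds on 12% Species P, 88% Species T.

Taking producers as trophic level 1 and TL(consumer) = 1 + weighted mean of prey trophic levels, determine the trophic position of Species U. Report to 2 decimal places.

3.27

Species R: 1 + (0.26×1 + 0.74×1) = 2
Species S: 1 + 2 = 3
Species T: 1 + (0.44×2 + 0.24×1 + 0.32×1) = 2.44
Species U: 1 + (0.12×1 + 0.88×2.44) = 3.2672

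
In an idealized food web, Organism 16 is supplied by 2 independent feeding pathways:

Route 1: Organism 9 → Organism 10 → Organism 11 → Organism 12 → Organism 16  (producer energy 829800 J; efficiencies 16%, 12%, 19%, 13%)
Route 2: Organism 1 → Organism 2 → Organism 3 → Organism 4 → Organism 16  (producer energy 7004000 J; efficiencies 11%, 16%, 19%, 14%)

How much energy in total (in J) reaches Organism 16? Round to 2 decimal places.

Route 1: 829800 × 0.16 × 0.12 × 0.19 × 0.13 = 393.524352 J
Route 2: 7004000 × 0.11 × 0.16 × 0.19 × 0.14 = 3278.99264 J
Total at Organism 16: 393.524352 + 3278.99264 = 3672.516992 J

3672.52 J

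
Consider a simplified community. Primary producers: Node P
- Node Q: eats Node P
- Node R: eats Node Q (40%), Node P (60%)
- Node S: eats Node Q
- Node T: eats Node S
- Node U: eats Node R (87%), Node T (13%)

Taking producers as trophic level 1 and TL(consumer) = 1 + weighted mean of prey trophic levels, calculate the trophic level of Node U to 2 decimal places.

3.61

Node Q: 1 + 1 = 2
Node R: 1 + (0.4×2 + 0.6×1) = 2.4
Node S: 1 + 2 = 3
Node T: 1 + 3 = 4
Node U: 1 + (0.87×2.4 + 0.13×4) = 3.608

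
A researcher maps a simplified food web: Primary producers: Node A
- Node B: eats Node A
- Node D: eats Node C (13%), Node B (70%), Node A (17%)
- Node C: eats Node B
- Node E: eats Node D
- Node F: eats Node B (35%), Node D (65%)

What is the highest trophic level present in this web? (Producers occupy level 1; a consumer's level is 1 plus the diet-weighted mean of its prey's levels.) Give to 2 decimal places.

Node B: 1 + 1 = 2
Node C: 1 + 2 = 3
Node D: 1 + (0.13×3 + 0.7×2 + 0.17×1) = 2.96
Node E: 1 + 2.96 = 3.96
Node F: 1 + (0.35×2 + 0.65×2.96) = 3.624

3.96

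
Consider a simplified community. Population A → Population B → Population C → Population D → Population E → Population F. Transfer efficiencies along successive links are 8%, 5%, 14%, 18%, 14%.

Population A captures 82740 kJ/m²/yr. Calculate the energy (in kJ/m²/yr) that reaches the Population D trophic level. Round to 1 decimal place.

Population B: 82740 × 0.08 = 6619.2 kJ/m²/yr
Population C: 6619.2 × 0.05 = 330.96 kJ/m²/yr
Population D: 330.96 × 0.14 = 46.3344 kJ/m²/yr

46.3 kJ/m²/yr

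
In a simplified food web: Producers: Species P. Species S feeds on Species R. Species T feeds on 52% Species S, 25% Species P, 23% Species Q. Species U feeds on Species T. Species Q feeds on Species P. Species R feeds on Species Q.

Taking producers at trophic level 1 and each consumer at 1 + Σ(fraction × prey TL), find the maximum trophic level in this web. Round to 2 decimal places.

Species Q: 1 + 1 = 2
Species R: 1 + 2 = 3
Species S: 1 + 3 = 4
Species T: 1 + (0.52×4 + 0.25×1 + 0.23×2) = 3.79
Species U: 1 + 3.79 = 4.79

4.79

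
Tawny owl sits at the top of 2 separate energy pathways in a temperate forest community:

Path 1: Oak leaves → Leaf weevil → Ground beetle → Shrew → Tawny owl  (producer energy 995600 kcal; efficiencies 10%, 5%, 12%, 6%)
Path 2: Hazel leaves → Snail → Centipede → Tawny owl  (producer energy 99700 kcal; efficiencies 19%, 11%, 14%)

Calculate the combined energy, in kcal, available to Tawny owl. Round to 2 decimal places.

Path 1: 995600 × 0.1 × 0.05 × 0.12 × 0.06 = 35.8416 kcal
Path 2: 99700 × 0.19 × 0.11 × 0.14 = 291.7222 kcal
Total at Tawny owl: 35.8416 + 291.7222 = 327.5638 kcal

327.56 kcal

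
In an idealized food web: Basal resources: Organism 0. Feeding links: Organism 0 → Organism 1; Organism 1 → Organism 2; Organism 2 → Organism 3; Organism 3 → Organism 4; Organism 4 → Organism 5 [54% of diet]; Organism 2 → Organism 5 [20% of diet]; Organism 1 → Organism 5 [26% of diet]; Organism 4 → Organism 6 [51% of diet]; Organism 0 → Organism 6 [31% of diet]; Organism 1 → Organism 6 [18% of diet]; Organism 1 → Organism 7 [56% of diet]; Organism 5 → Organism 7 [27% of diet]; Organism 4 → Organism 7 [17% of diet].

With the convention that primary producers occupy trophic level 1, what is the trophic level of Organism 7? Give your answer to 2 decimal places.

Organism 1: 1 + 1 = 2
Organism 2: 1 + 2 = 3
Organism 3: 1 + 3 = 4
Organism 4: 1 + 4 = 5
Organism 5: 1 + (0.54×5 + 0.2×3 + 0.26×2) = 4.82
Organism 6: 1 + (0.51×5 + 0.31×1 + 0.18×2) = 4.22
Organism 7: 1 + (0.56×2 + 0.27×4.82 + 0.17×5) = 4.2714

4.27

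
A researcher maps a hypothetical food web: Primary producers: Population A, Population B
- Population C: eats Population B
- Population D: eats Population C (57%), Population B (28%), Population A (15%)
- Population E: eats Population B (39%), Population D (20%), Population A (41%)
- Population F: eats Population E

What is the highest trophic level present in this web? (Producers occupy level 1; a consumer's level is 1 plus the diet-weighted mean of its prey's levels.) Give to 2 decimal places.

Population C: 1 + 1 = 2
Population D: 1 + (0.57×2 + 0.28×1 + 0.15×1) = 2.57
Population E: 1 + (0.39×1 + 0.2×2.57 + 0.41×1) = 2.314
Population F: 1 + 2.314 = 3.314

3.31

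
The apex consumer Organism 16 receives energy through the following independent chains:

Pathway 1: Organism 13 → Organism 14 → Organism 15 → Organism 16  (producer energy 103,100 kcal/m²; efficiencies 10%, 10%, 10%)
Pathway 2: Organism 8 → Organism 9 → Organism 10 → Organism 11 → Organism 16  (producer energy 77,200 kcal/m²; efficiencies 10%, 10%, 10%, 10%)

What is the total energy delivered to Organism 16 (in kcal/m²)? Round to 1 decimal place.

Pathway 1: 103100 × 0.1 × 0.1 × 0.1 = 103.1 kcal/m²
Pathway 2: 77200 × 0.1 × 0.1 × 0.1 × 0.1 = 7.72 kcal/m²
Total at Organism 16: 103.1 + 7.72 = 110.82 kcal/m²

110.8 kcal/m²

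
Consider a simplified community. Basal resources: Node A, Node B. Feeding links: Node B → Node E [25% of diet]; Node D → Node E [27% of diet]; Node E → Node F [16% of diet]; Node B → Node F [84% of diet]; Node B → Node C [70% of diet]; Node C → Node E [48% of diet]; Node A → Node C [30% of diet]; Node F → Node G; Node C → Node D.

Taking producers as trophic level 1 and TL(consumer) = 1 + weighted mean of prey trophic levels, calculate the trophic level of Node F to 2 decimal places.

Node C: 1 + (0.3×1 + 0.7×1) = 2
Node D: 1 + 2 = 3
Node E: 1 + (0.48×2 + 0.27×3 + 0.25×1) = 3.02
Node F: 1 + (0.84×1 + 0.16×3.02) = 2.3232
Node G: 1 + 2.3232 = 3.3232

2.32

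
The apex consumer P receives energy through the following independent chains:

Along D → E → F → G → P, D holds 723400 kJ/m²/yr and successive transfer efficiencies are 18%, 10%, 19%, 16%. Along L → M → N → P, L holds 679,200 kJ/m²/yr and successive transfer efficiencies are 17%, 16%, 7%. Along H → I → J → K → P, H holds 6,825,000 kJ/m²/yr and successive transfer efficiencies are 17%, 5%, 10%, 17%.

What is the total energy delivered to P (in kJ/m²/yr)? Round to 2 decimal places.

Via D: 723400 × 0.18 × 0.1 × 0.19 × 0.16 = 395.84448 kJ/m²/yr
Via L: 679200 × 0.17 × 0.16 × 0.07 = 1293.1968 kJ/m²/yr
Via H: 6825000 × 0.17 × 0.05 × 0.1 × 0.17 = 986.2125 kJ/m²/yr
Total at P: 395.84448 + 1293.1968 + 986.2125 = 2675.25378 kJ/m²/yr

2675.25 kJ/m²/yr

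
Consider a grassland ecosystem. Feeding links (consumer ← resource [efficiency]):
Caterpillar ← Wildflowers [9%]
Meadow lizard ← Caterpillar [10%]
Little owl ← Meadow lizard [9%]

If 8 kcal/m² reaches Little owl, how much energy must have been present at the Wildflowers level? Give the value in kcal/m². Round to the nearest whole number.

Cumulative transfer efficiency: 0.09 × 0.1 × 0.09 = 0.00081
Wildflowers energy = 8 / 0.00081 = 9877 kcal/m²

9877 kcal/m²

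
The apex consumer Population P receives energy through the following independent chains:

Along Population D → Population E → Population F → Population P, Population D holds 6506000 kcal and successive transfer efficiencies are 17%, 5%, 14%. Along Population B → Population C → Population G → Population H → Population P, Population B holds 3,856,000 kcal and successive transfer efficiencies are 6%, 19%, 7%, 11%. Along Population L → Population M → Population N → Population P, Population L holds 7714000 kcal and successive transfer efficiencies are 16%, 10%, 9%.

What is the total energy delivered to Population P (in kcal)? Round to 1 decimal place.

Via Population D: 6506000 × 0.17 × 0.05 × 0.14 = 7742.14 kcal
Via Population B: 3856000 × 0.06 × 0.19 × 0.07 × 0.11 = 338.47968 kcal
Via Population L: 7714000 × 0.16 × 0.1 × 0.09 = 11108.16 kcal
Total at Population P: 7742.14 + 338.47968 + 11108.16 = 19188.77968 kcal

19188.8 kcal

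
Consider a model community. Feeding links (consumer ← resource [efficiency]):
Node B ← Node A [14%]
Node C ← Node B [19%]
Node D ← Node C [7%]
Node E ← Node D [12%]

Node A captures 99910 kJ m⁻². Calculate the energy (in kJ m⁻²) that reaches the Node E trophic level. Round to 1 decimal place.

22.3 kJ m⁻²

Node B: 99910 × 0.14 = 13987.4 kJ m⁻²
Node C: 13987.4 × 0.19 = 2657.606 kJ m⁻²
Node D: 2657.606 × 0.07 = 186.03242 kJ m⁻²
Node E: 186.03242 × 0.12 = 22.3238904 kJ m⁻²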